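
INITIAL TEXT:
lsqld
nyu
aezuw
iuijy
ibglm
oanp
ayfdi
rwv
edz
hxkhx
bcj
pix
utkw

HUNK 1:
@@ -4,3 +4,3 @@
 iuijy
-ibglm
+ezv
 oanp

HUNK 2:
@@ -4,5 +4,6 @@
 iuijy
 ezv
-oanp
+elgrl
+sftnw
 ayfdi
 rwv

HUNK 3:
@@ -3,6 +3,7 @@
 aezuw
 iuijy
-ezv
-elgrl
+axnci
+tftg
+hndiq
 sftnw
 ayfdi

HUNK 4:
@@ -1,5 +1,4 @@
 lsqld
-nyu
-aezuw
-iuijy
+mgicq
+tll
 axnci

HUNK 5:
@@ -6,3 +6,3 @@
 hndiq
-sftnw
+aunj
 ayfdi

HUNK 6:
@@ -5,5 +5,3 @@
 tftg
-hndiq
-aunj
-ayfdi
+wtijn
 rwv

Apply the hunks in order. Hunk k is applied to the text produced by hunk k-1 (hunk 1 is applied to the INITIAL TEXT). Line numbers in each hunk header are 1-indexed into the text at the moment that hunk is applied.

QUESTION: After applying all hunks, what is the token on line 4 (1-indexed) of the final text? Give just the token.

Hunk 1: at line 4 remove [ibglm] add [ezv] -> 13 lines: lsqld nyu aezuw iuijy ezv oanp ayfdi rwv edz hxkhx bcj pix utkw
Hunk 2: at line 4 remove [oanp] add [elgrl,sftnw] -> 14 lines: lsqld nyu aezuw iuijy ezv elgrl sftnw ayfdi rwv edz hxkhx bcj pix utkw
Hunk 3: at line 3 remove [ezv,elgrl] add [axnci,tftg,hndiq] -> 15 lines: lsqld nyu aezuw iuijy axnci tftg hndiq sftnw ayfdi rwv edz hxkhx bcj pix utkw
Hunk 4: at line 1 remove [nyu,aezuw,iuijy] add [mgicq,tll] -> 14 lines: lsqld mgicq tll axnci tftg hndiq sftnw ayfdi rwv edz hxkhx bcj pix utkw
Hunk 5: at line 6 remove [sftnw] add [aunj] -> 14 lines: lsqld mgicq tll axnci tftg hndiq aunj ayfdi rwv edz hxkhx bcj pix utkw
Hunk 6: at line 5 remove [hndiq,aunj,ayfdi] add [wtijn] -> 12 lines: lsqld mgicq tll axnci tftg wtijn rwv edz hxkhx bcj pix utkw
Final line 4: axnci

Answer: axnci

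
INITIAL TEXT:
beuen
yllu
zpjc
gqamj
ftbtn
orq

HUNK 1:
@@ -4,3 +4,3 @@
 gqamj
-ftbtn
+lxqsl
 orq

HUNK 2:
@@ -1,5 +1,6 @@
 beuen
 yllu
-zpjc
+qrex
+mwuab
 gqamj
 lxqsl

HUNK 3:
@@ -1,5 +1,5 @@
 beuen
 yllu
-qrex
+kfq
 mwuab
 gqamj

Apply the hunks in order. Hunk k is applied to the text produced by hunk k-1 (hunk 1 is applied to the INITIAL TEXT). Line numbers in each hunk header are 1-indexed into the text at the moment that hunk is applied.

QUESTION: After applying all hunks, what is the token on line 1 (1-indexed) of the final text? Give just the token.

Hunk 1: at line 4 remove [ftbtn] add [lxqsl] -> 6 lines: beuen yllu zpjc gqamj lxqsl orq
Hunk 2: at line 1 remove [zpjc] add [qrex,mwuab] -> 7 lines: beuen yllu qrex mwuab gqamj lxqsl orq
Hunk 3: at line 1 remove [qrex] add [kfq] -> 7 lines: beuen yllu kfq mwuab gqamj lxqsl orq
Final line 1: beuen

Answer: beuen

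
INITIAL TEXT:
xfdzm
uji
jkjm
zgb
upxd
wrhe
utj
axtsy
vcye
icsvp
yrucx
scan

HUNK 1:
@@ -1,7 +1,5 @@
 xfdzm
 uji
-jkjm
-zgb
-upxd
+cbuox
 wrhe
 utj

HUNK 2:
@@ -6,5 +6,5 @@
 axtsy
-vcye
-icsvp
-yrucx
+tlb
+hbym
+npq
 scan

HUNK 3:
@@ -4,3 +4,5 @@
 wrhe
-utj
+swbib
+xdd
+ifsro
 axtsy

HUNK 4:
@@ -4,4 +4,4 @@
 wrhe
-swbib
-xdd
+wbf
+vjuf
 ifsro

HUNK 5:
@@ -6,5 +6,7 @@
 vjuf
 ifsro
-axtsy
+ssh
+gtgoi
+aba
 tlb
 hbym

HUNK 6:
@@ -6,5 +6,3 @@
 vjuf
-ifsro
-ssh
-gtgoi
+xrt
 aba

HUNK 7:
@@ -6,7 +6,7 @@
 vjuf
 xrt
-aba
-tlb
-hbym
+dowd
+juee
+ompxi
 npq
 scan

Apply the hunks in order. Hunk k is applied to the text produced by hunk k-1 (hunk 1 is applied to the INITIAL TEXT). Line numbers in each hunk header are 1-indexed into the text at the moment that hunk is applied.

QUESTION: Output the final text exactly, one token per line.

Hunk 1: at line 1 remove [jkjm,zgb,upxd] add [cbuox] -> 10 lines: xfdzm uji cbuox wrhe utj axtsy vcye icsvp yrucx scan
Hunk 2: at line 6 remove [vcye,icsvp,yrucx] add [tlb,hbym,npq] -> 10 lines: xfdzm uji cbuox wrhe utj axtsy tlb hbym npq scan
Hunk 3: at line 4 remove [utj] add [swbib,xdd,ifsro] -> 12 lines: xfdzm uji cbuox wrhe swbib xdd ifsro axtsy tlb hbym npq scan
Hunk 4: at line 4 remove [swbib,xdd] add [wbf,vjuf] -> 12 lines: xfdzm uji cbuox wrhe wbf vjuf ifsro axtsy tlb hbym npq scan
Hunk 5: at line 6 remove [axtsy] add [ssh,gtgoi,aba] -> 14 lines: xfdzm uji cbuox wrhe wbf vjuf ifsro ssh gtgoi aba tlb hbym npq scan
Hunk 6: at line 6 remove [ifsro,ssh,gtgoi] add [xrt] -> 12 lines: xfdzm uji cbuox wrhe wbf vjuf xrt aba tlb hbym npq scan
Hunk 7: at line 6 remove [aba,tlb,hbym] add [dowd,juee,ompxi] -> 12 lines: xfdzm uji cbuox wrhe wbf vjuf xrt dowd juee ompxi npq scan

Answer: xfdzm
uji
cbuox
wrhe
wbf
vjuf
xrt
dowd
juee
ompxi
npq
scan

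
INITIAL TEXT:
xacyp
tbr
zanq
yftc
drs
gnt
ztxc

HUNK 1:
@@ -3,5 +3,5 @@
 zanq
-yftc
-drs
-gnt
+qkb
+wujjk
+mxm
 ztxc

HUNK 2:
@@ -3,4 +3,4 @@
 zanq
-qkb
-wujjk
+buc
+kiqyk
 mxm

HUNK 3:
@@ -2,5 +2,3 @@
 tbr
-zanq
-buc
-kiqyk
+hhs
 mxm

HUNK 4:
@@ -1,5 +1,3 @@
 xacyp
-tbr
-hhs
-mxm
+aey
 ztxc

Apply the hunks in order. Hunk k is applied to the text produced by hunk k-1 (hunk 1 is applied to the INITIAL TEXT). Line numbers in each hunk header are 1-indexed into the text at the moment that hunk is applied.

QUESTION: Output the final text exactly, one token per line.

Answer: xacyp
aey
ztxc

Derivation:
Hunk 1: at line 3 remove [yftc,drs,gnt] add [qkb,wujjk,mxm] -> 7 lines: xacyp tbr zanq qkb wujjk mxm ztxc
Hunk 2: at line 3 remove [qkb,wujjk] add [buc,kiqyk] -> 7 lines: xacyp tbr zanq buc kiqyk mxm ztxc
Hunk 3: at line 2 remove [zanq,buc,kiqyk] add [hhs] -> 5 lines: xacyp tbr hhs mxm ztxc
Hunk 4: at line 1 remove [tbr,hhs,mxm] add [aey] -> 3 lines: xacyp aey ztxc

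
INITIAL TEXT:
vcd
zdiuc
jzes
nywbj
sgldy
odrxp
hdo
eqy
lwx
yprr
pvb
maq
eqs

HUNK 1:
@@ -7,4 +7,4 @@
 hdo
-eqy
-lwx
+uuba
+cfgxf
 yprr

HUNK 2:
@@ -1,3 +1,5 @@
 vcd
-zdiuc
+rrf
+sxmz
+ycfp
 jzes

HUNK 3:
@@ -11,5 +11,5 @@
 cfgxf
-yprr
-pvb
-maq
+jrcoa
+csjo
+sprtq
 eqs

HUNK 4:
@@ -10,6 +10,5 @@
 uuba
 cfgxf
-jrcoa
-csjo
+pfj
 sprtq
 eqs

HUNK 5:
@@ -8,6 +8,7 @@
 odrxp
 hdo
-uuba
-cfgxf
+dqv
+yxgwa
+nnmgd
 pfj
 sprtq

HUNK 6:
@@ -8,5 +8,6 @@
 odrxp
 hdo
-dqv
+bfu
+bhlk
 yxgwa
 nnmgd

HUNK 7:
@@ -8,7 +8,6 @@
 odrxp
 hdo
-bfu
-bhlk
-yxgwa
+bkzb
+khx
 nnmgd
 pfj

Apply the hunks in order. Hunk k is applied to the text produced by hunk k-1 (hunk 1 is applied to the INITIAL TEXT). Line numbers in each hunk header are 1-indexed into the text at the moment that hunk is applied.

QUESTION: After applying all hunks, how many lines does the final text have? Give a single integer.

Answer: 15

Derivation:
Hunk 1: at line 7 remove [eqy,lwx] add [uuba,cfgxf] -> 13 lines: vcd zdiuc jzes nywbj sgldy odrxp hdo uuba cfgxf yprr pvb maq eqs
Hunk 2: at line 1 remove [zdiuc] add [rrf,sxmz,ycfp] -> 15 lines: vcd rrf sxmz ycfp jzes nywbj sgldy odrxp hdo uuba cfgxf yprr pvb maq eqs
Hunk 3: at line 11 remove [yprr,pvb,maq] add [jrcoa,csjo,sprtq] -> 15 lines: vcd rrf sxmz ycfp jzes nywbj sgldy odrxp hdo uuba cfgxf jrcoa csjo sprtq eqs
Hunk 4: at line 10 remove [jrcoa,csjo] add [pfj] -> 14 lines: vcd rrf sxmz ycfp jzes nywbj sgldy odrxp hdo uuba cfgxf pfj sprtq eqs
Hunk 5: at line 8 remove [uuba,cfgxf] add [dqv,yxgwa,nnmgd] -> 15 lines: vcd rrf sxmz ycfp jzes nywbj sgldy odrxp hdo dqv yxgwa nnmgd pfj sprtq eqs
Hunk 6: at line 8 remove [dqv] add [bfu,bhlk] -> 16 lines: vcd rrf sxmz ycfp jzes nywbj sgldy odrxp hdo bfu bhlk yxgwa nnmgd pfj sprtq eqs
Hunk 7: at line 8 remove [bfu,bhlk,yxgwa] add [bkzb,khx] -> 15 lines: vcd rrf sxmz ycfp jzes nywbj sgldy odrxp hdo bkzb khx nnmgd pfj sprtq eqs
Final line count: 15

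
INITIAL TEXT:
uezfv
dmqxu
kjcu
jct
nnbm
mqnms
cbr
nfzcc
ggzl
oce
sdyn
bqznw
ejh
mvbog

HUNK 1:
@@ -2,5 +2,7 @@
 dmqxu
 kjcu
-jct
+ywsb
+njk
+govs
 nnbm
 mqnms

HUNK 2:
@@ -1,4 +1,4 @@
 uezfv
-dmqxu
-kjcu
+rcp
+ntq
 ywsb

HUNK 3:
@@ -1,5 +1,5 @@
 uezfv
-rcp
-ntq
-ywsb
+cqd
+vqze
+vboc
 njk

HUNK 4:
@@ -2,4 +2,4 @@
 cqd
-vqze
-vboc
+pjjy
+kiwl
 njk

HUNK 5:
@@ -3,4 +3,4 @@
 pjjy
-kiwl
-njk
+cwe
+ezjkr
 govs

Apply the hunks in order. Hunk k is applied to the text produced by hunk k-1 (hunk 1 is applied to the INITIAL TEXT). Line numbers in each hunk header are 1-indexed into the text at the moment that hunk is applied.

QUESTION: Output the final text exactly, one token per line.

Answer: uezfv
cqd
pjjy
cwe
ezjkr
govs
nnbm
mqnms
cbr
nfzcc
ggzl
oce
sdyn
bqznw
ejh
mvbog

Derivation:
Hunk 1: at line 2 remove [jct] add [ywsb,njk,govs] -> 16 lines: uezfv dmqxu kjcu ywsb njk govs nnbm mqnms cbr nfzcc ggzl oce sdyn bqznw ejh mvbog
Hunk 2: at line 1 remove [dmqxu,kjcu] add [rcp,ntq] -> 16 lines: uezfv rcp ntq ywsb njk govs nnbm mqnms cbr nfzcc ggzl oce sdyn bqznw ejh mvbog
Hunk 3: at line 1 remove [rcp,ntq,ywsb] add [cqd,vqze,vboc] -> 16 lines: uezfv cqd vqze vboc njk govs nnbm mqnms cbr nfzcc ggzl oce sdyn bqznw ejh mvbog
Hunk 4: at line 2 remove [vqze,vboc] add [pjjy,kiwl] -> 16 lines: uezfv cqd pjjy kiwl njk govs nnbm mqnms cbr nfzcc ggzl oce sdyn bqznw ejh mvbog
Hunk 5: at line 3 remove [kiwl,njk] add [cwe,ezjkr] -> 16 lines: uezfv cqd pjjy cwe ezjkr govs nnbm mqnms cbr nfzcc ggzl oce sdyn bqznw ejh mvbog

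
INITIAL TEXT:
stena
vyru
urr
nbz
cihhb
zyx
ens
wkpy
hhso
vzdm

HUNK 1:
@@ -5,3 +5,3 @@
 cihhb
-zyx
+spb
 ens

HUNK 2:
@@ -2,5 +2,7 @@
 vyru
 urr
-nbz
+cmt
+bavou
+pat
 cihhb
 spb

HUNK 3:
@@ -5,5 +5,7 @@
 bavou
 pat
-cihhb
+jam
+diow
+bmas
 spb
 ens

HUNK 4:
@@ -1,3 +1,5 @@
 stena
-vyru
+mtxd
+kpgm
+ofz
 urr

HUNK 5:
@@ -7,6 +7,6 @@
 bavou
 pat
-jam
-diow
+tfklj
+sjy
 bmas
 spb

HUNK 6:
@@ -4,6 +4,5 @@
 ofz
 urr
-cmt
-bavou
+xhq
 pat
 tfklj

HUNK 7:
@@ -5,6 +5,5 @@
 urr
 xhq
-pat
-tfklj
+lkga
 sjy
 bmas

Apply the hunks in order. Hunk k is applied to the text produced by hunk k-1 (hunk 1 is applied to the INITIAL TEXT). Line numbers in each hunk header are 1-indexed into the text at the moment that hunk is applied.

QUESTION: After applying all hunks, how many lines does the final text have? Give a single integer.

Hunk 1: at line 5 remove [zyx] add [spb] -> 10 lines: stena vyru urr nbz cihhb spb ens wkpy hhso vzdm
Hunk 2: at line 2 remove [nbz] add [cmt,bavou,pat] -> 12 lines: stena vyru urr cmt bavou pat cihhb spb ens wkpy hhso vzdm
Hunk 3: at line 5 remove [cihhb] add [jam,diow,bmas] -> 14 lines: stena vyru urr cmt bavou pat jam diow bmas spb ens wkpy hhso vzdm
Hunk 4: at line 1 remove [vyru] add [mtxd,kpgm,ofz] -> 16 lines: stena mtxd kpgm ofz urr cmt bavou pat jam diow bmas spb ens wkpy hhso vzdm
Hunk 5: at line 7 remove [jam,diow] add [tfklj,sjy] -> 16 lines: stena mtxd kpgm ofz urr cmt bavou pat tfklj sjy bmas spb ens wkpy hhso vzdm
Hunk 6: at line 4 remove [cmt,bavou] add [xhq] -> 15 lines: stena mtxd kpgm ofz urr xhq pat tfklj sjy bmas spb ens wkpy hhso vzdm
Hunk 7: at line 5 remove [pat,tfklj] add [lkga] -> 14 lines: stena mtxd kpgm ofz urr xhq lkga sjy bmas spb ens wkpy hhso vzdm
Final line count: 14

Answer: 14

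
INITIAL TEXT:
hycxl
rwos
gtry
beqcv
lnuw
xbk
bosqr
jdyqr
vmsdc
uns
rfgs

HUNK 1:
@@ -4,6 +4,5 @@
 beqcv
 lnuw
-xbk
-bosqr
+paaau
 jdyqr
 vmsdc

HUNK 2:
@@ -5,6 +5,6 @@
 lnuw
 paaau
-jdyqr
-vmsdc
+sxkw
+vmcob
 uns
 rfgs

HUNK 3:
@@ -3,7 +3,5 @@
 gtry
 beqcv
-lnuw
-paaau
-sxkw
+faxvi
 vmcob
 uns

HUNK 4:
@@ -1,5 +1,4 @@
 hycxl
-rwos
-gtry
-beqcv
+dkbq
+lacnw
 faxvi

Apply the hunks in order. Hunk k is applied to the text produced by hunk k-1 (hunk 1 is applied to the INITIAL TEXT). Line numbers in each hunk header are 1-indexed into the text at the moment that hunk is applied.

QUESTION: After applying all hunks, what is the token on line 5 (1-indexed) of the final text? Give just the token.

Answer: vmcob

Derivation:
Hunk 1: at line 4 remove [xbk,bosqr] add [paaau] -> 10 lines: hycxl rwos gtry beqcv lnuw paaau jdyqr vmsdc uns rfgs
Hunk 2: at line 5 remove [jdyqr,vmsdc] add [sxkw,vmcob] -> 10 lines: hycxl rwos gtry beqcv lnuw paaau sxkw vmcob uns rfgs
Hunk 3: at line 3 remove [lnuw,paaau,sxkw] add [faxvi] -> 8 lines: hycxl rwos gtry beqcv faxvi vmcob uns rfgs
Hunk 4: at line 1 remove [rwos,gtry,beqcv] add [dkbq,lacnw] -> 7 lines: hycxl dkbq lacnw faxvi vmcob uns rfgs
Final line 5: vmcob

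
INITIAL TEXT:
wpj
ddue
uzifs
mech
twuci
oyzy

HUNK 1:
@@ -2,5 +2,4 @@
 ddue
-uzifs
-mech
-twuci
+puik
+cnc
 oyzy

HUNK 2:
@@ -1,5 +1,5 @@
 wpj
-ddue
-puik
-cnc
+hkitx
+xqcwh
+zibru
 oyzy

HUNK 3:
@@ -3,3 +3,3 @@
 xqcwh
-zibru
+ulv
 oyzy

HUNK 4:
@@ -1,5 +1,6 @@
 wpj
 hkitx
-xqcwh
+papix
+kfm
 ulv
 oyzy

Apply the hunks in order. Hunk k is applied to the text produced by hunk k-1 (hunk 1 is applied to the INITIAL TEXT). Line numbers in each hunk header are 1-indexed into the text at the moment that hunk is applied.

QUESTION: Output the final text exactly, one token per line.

Hunk 1: at line 2 remove [uzifs,mech,twuci] add [puik,cnc] -> 5 lines: wpj ddue puik cnc oyzy
Hunk 2: at line 1 remove [ddue,puik,cnc] add [hkitx,xqcwh,zibru] -> 5 lines: wpj hkitx xqcwh zibru oyzy
Hunk 3: at line 3 remove [zibru] add [ulv] -> 5 lines: wpj hkitx xqcwh ulv oyzy
Hunk 4: at line 1 remove [xqcwh] add [papix,kfm] -> 6 lines: wpj hkitx papix kfm ulv oyzy

Answer: wpj
hkitx
papix
kfm
ulv
oyzy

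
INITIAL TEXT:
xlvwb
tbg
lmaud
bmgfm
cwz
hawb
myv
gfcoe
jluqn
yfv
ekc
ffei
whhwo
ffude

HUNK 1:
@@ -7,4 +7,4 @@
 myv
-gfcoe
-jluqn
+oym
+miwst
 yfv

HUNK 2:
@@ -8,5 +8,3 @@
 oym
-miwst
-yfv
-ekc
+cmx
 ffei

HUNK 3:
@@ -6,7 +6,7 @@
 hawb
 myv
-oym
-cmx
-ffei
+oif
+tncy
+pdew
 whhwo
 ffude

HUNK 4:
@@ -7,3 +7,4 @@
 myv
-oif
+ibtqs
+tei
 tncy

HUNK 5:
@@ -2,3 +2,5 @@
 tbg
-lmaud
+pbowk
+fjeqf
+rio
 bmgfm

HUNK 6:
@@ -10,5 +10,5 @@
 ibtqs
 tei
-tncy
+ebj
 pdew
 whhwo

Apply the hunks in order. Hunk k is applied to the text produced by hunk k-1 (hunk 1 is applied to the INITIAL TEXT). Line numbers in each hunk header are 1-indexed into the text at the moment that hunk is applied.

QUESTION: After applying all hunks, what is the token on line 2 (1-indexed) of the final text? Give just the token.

Hunk 1: at line 7 remove [gfcoe,jluqn] add [oym,miwst] -> 14 lines: xlvwb tbg lmaud bmgfm cwz hawb myv oym miwst yfv ekc ffei whhwo ffude
Hunk 2: at line 8 remove [miwst,yfv,ekc] add [cmx] -> 12 lines: xlvwb tbg lmaud bmgfm cwz hawb myv oym cmx ffei whhwo ffude
Hunk 3: at line 6 remove [oym,cmx,ffei] add [oif,tncy,pdew] -> 12 lines: xlvwb tbg lmaud bmgfm cwz hawb myv oif tncy pdew whhwo ffude
Hunk 4: at line 7 remove [oif] add [ibtqs,tei] -> 13 lines: xlvwb tbg lmaud bmgfm cwz hawb myv ibtqs tei tncy pdew whhwo ffude
Hunk 5: at line 2 remove [lmaud] add [pbowk,fjeqf,rio] -> 15 lines: xlvwb tbg pbowk fjeqf rio bmgfm cwz hawb myv ibtqs tei tncy pdew whhwo ffude
Hunk 6: at line 10 remove [tncy] add [ebj] -> 15 lines: xlvwb tbg pbowk fjeqf rio bmgfm cwz hawb myv ibtqs tei ebj pdew whhwo ffude
Final line 2: tbg

Answer: tbg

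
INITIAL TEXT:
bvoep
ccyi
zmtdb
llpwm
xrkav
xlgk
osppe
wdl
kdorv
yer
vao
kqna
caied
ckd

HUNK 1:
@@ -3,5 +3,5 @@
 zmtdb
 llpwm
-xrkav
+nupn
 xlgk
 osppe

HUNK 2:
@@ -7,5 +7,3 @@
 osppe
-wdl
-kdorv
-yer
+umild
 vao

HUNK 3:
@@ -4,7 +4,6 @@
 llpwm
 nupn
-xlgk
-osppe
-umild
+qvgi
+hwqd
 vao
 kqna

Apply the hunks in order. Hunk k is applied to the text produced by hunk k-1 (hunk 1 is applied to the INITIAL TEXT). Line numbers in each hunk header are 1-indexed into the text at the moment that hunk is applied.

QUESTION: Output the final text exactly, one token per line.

Hunk 1: at line 3 remove [xrkav] add [nupn] -> 14 lines: bvoep ccyi zmtdb llpwm nupn xlgk osppe wdl kdorv yer vao kqna caied ckd
Hunk 2: at line 7 remove [wdl,kdorv,yer] add [umild] -> 12 lines: bvoep ccyi zmtdb llpwm nupn xlgk osppe umild vao kqna caied ckd
Hunk 3: at line 4 remove [xlgk,osppe,umild] add [qvgi,hwqd] -> 11 lines: bvoep ccyi zmtdb llpwm nupn qvgi hwqd vao kqna caied ckd

Answer: bvoep
ccyi
zmtdb
llpwm
nupn
qvgi
hwqd
vao
kqna
caied
ckd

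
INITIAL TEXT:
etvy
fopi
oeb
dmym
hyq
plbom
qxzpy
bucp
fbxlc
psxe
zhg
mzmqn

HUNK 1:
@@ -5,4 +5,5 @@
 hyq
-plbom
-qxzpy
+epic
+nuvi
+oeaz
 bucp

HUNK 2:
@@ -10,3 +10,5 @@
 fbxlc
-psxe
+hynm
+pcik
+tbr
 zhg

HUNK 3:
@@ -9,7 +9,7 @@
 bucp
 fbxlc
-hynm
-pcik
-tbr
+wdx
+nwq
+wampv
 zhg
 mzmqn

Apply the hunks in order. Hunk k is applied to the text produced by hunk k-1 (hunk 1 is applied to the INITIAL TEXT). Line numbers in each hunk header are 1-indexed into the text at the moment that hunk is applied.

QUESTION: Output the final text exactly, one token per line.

Hunk 1: at line 5 remove [plbom,qxzpy] add [epic,nuvi,oeaz] -> 13 lines: etvy fopi oeb dmym hyq epic nuvi oeaz bucp fbxlc psxe zhg mzmqn
Hunk 2: at line 10 remove [psxe] add [hynm,pcik,tbr] -> 15 lines: etvy fopi oeb dmym hyq epic nuvi oeaz bucp fbxlc hynm pcik tbr zhg mzmqn
Hunk 3: at line 9 remove [hynm,pcik,tbr] add [wdx,nwq,wampv] -> 15 lines: etvy fopi oeb dmym hyq epic nuvi oeaz bucp fbxlc wdx nwq wampv zhg mzmqn

Answer: etvy
fopi
oeb
dmym
hyq
epic
nuvi
oeaz
bucp
fbxlc
wdx
nwq
wampv
zhg
mzmqn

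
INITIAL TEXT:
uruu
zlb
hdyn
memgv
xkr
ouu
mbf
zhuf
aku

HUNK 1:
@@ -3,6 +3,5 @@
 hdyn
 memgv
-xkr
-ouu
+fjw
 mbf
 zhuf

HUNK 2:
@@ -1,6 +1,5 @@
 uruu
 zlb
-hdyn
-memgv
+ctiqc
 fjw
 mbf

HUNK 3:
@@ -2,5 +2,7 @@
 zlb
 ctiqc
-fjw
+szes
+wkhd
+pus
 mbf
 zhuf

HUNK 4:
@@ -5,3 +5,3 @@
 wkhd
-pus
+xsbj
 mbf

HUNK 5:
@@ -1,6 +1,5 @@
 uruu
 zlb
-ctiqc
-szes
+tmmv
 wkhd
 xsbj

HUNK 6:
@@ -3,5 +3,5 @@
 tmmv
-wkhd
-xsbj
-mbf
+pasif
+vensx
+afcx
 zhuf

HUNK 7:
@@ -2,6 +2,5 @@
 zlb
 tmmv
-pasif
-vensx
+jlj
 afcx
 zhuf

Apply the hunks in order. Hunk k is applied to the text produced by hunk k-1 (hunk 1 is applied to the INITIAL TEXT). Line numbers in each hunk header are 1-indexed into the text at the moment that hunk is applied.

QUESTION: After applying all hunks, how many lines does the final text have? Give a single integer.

Answer: 7

Derivation:
Hunk 1: at line 3 remove [xkr,ouu] add [fjw] -> 8 lines: uruu zlb hdyn memgv fjw mbf zhuf aku
Hunk 2: at line 1 remove [hdyn,memgv] add [ctiqc] -> 7 lines: uruu zlb ctiqc fjw mbf zhuf aku
Hunk 3: at line 2 remove [fjw] add [szes,wkhd,pus] -> 9 lines: uruu zlb ctiqc szes wkhd pus mbf zhuf aku
Hunk 4: at line 5 remove [pus] add [xsbj] -> 9 lines: uruu zlb ctiqc szes wkhd xsbj mbf zhuf aku
Hunk 5: at line 1 remove [ctiqc,szes] add [tmmv] -> 8 lines: uruu zlb tmmv wkhd xsbj mbf zhuf aku
Hunk 6: at line 3 remove [wkhd,xsbj,mbf] add [pasif,vensx,afcx] -> 8 lines: uruu zlb tmmv pasif vensx afcx zhuf aku
Hunk 7: at line 2 remove [pasif,vensx] add [jlj] -> 7 lines: uruu zlb tmmv jlj afcx zhuf aku
Final line count: 7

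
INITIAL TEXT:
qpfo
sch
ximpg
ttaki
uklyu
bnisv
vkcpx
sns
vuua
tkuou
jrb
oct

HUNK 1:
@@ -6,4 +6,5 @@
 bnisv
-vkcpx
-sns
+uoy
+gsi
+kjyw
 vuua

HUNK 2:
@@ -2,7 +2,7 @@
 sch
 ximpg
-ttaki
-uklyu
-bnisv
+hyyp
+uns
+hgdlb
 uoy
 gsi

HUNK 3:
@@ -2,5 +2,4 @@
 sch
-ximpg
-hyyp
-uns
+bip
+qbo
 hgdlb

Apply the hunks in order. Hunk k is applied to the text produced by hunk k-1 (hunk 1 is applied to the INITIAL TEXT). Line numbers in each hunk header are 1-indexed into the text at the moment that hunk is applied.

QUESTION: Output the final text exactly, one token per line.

Answer: qpfo
sch
bip
qbo
hgdlb
uoy
gsi
kjyw
vuua
tkuou
jrb
oct

Derivation:
Hunk 1: at line 6 remove [vkcpx,sns] add [uoy,gsi,kjyw] -> 13 lines: qpfo sch ximpg ttaki uklyu bnisv uoy gsi kjyw vuua tkuou jrb oct
Hunk 2: at line 2 remove [ttaki,uklyu,bnisv] add [hyyp,uns,hgdlb] -> 13 lines: qpfo sch ximpg hyyp uns hgdlb uoy gsi kjyw vuua tkuou jrb oct
Hunk 3: at line 2 remove [ximpg,hyyp,uns] add [bip,qbo] -> 12 lines: qpfo sch bip qbo hgdlb uoy gsi kjyw vuua tkuou jrb oct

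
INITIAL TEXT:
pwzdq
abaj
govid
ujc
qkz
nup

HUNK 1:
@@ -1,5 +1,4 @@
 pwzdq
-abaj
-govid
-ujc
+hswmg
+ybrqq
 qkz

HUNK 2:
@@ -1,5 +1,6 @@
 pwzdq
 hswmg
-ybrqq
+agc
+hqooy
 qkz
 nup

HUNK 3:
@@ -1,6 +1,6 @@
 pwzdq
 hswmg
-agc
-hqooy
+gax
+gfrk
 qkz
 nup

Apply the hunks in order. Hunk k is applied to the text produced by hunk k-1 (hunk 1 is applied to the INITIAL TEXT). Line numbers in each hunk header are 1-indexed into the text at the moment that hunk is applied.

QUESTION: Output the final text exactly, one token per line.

Hunk 1: at line 1 remove [abaj,govid,ujc] add [hswmg,ybrqq] -> 5 lines: pwzdq hswmg ybrqq qkz nup
Hunk 2: at line 1 remove [ybrqq] add [agc,hqooy] -> 6 lines: pwzdq hswmg agc hqooy qkz nup
Hunk 3: at line 1 remove [agc,hqooy] add [gax,gfrk] -> 6 lines: pwzdq hswmg gax gfrk qkz nup

Answer: pwzdq
hswmg
gax
gfrk
qkz
nup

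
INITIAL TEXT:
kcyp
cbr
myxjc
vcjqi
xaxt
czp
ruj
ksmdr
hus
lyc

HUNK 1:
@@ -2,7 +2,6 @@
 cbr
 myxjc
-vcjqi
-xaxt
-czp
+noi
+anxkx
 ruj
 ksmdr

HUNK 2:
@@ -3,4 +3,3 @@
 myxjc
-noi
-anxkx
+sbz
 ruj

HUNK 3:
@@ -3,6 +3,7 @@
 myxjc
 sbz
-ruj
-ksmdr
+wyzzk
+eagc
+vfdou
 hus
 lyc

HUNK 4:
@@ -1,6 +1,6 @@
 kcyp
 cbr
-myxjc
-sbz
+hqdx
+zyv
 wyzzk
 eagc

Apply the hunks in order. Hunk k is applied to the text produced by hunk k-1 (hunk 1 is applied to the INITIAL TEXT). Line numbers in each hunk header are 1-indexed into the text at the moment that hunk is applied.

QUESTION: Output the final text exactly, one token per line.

Answer: kcyp
cbr
hqdx
zyv
wyzzk
eagc
vfdou
hus
lyc

Derivation:
Hunk 1: at line 2 remove [vcjqi,xaxt,czp] add [noi,anxkx] -> 9 lines: kcyp cbr myxjc noi anxkx ruj ksmdr hus lyc
Hunk 2: at line 3 remove [noi,anxkx] add [sbz] -> 8 lines: kcyp cbr myxjc sbz ruj ksmdr hus lyc
Hunk 3: at line 3 remove [ruj,ksmdr] add [wyzzk,eagc,vfdou] -> 9 lines: kcyp cbr myxjc sbz wyzzk eagc vfdou hus lyc
Hunk 4: at line 1 remove [myxjc,sbz] add [hqdx,zyv] -> 9 lines: kcyp cbr hqdx zyv wyzzk eagc vfdou hus lyc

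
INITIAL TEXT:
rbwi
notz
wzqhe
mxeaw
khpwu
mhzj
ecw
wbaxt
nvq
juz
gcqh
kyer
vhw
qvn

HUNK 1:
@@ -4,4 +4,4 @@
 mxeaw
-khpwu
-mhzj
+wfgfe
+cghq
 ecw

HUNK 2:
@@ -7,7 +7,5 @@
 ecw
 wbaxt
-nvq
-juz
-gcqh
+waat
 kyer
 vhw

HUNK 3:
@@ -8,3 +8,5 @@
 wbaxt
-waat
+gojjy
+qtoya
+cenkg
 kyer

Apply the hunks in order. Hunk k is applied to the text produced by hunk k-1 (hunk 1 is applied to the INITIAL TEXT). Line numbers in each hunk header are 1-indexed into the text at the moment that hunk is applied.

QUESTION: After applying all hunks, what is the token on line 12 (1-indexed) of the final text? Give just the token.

Hunk 1: at line 4 remove [khpwu,mhzj] add [wfgfe,cghq] -> 14 lines: rbwi notz wzqhe mxeaw wfgfe cghq ecw wbaxt nvq juz gcqh kyer vhw qvn
Hunk 2: at line 7 remove [nvq,juz,gcqh] add [waat] -> 12 lines: rbwi notz wzqhe mxeaw wfgfe cghq ecw wbaxt waat kyer vhw qvn
Hunk 3: at line 8 remove [waat] add [gojjy,qtoya,cenkg] -> 14 lines: rbwi notz wzqhe mxeaw wfgfe cghq ecw wbaxt gojjy qtoya cenkg kyer vhw qvn
Final line 12: kyer

Answer: kyer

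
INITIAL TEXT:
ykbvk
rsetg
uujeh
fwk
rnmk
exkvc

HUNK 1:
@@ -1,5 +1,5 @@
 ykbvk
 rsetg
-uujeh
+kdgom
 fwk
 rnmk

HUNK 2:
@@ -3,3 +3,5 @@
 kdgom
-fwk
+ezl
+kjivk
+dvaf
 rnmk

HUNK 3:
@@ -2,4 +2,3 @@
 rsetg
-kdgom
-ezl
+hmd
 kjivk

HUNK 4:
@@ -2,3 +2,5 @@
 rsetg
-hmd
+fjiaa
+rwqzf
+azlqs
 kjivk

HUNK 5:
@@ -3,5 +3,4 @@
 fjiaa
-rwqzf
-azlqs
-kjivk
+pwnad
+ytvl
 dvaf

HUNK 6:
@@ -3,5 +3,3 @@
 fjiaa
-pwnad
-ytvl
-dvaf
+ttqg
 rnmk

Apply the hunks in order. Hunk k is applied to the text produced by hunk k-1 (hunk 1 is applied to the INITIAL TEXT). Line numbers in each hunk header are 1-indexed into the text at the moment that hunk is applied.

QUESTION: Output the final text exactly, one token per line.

Answer: ykbvk
rsetg
fjiaa
ttqg
rnmk
exkvc

Derivation:
Hunk 1: at line 1 remove [uujeh] add [kdgom] -> 6 lines: ykbvk rsetg kdgom fwk rnmk exkvc
Hunk 2: at line 3 remove [fwk] add [ezl,kjivk,dvaf] -> 8 lines: ykbvk rsetg kdgom ezl kjivk dvaf rnmk exkvc
Hunk 3: at line 2 remove [kdgom,ezl] add [hmd] -> 7 lines: ykbvk rsetg hmd kjivk dvaf rnmk exkvc
Hunk 4: at line 2 remove [hmd] add [fjiaa,rwqzf,azlqs] -> 9 lines: ykbvk rsetg fjiaa rwqzf azlqs kjivk dvaf rnmk exkvc
Hunk 5: at line 3 remove [rwqzf,azlqs,kjivk] add [pwnad,ytvl] -> 8 lines: ykbvk rsetg fjiaa pwnad ytvl dvaf rnmk exkvc
Hunk 6: at line 3 remove [pwnad,ytvl,dvaf] add [ttqg] -> 6 lines: ykbvk rsetg fjiaa ttqg rnmk exkvc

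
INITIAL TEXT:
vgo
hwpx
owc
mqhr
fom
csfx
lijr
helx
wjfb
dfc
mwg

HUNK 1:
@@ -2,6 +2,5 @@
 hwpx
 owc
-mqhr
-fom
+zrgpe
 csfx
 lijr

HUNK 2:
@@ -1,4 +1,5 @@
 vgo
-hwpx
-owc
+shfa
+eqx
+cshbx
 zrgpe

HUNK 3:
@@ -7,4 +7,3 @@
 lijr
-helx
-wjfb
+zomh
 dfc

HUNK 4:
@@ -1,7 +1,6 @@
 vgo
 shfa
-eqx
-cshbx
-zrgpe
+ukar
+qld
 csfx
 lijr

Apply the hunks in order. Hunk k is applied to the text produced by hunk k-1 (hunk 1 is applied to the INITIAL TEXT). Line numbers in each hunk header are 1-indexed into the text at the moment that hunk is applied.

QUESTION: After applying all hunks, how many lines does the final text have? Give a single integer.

Hunk 1: at line 2 remove [mqhr,fom] add [zrgpe] -> 10 lines: vgo hwpx owc zrgpe csfx lijr helx wjfb dfc mwg
Hunk 2: at line 1 remove [hwpx,owc] add [shfa,eqx,cshbx] -> 11 lines: vgo shfa eqx cshbx zrgpe csfx lijr helx wjfb dfc mwg
Hunk 3: at line 7 remove [helx,wjfb] add [zomh] -> 10 lines: vgo shfa eqx cshbx zrgpe csfx lijr zomh dfc mwg
Hunk 4: at line 1 remove [eqx,cshbx,zrgpe] add [ukar,qld] -> 9 lines: vgo shfa ukar qld csfx lijr zomh dfc mwg
Final line count: 9

Answer: 9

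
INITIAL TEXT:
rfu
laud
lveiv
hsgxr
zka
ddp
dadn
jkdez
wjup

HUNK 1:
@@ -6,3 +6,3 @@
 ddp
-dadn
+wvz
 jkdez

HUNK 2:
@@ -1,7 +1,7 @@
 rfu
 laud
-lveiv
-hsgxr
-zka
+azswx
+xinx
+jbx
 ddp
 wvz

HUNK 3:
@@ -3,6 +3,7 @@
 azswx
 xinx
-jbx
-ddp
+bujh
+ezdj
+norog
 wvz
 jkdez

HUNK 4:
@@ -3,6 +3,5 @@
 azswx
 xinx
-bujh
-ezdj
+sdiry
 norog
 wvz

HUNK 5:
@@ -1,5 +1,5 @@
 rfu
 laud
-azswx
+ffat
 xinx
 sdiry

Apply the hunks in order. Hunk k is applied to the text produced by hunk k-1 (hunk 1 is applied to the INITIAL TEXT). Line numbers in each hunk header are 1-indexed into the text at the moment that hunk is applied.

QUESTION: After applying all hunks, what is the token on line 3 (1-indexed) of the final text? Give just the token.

Hunk 1: at line 6 remove [dadn] add [wvz] -> 9 lines: rfu laud lveiv hsgxr zka ddp wvz jkdez wjup
Hunk 2: at line 1 remove [lveiv,hsgxr,zka] add [azswx,xinx,jbx] -> 9 lines: rfu laud azswx xinx jbx ddp wvz jkdez wjup
Hunk 3: at line 3 remove [jbx,ddp] add [bujh,ezdj,norog] -> 10 lines: rfu laud azswx xinx bujh ezdj norog wvz jkdez wjup
Hunk 4: at line 3 remove [bujh,ezdj] add [sdiry] -> 9 lines: rfu laud azswx xinx sdiry norog wvz jkdez wjup
Hunk 5: at line 1 remove [azswx] add [ffat] -> 9 lines: rfu laud ffat xinx sdiry norog wvz jkdez wjup
Final line 3: ffat

Answer: ffat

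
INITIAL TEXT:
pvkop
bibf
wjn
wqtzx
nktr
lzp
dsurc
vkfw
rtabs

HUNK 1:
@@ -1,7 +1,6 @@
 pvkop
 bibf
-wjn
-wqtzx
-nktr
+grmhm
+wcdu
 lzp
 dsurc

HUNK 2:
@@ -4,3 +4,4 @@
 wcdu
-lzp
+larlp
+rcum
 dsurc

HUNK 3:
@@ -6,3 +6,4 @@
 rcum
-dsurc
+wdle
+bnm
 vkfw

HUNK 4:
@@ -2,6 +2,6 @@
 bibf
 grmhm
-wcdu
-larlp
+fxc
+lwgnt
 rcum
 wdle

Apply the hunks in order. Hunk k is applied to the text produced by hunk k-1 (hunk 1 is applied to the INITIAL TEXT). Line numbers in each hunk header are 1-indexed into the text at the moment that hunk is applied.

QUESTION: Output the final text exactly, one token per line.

Hunk 1: at line 1 remove [wjn,wqtzx,nktr] add [grmhm,wcdu] -> 8 lines: pvkop bibf grmhm wcdu lzp dsurc vkfw rtabs
Hunk 2: at line 4 remove [lzp] add [larlp,rcum] -> 9 lines: pvkop bibf grmhm wcdu larlp rcum dsurc vkfw rtabs
Hunk 3: at line 6 remove [dsurc] add [wdle,bnm] -> 10 lines: pvkop bibf grmhm wcdu larlp rcum wdle bnm vkfw rtabs
Hunk 4: at line 2 remove [wcdu,larlp] add [fxc,lwgnt] -> 10 lines: pvkop bibf grmhm fxc lwgnt rcum wdle bnm vkfw rtabs

Answer: pvkop
bibf
grmhm
fxc
lwgnt
rcum
wdle
bnm
vkfw
rtabs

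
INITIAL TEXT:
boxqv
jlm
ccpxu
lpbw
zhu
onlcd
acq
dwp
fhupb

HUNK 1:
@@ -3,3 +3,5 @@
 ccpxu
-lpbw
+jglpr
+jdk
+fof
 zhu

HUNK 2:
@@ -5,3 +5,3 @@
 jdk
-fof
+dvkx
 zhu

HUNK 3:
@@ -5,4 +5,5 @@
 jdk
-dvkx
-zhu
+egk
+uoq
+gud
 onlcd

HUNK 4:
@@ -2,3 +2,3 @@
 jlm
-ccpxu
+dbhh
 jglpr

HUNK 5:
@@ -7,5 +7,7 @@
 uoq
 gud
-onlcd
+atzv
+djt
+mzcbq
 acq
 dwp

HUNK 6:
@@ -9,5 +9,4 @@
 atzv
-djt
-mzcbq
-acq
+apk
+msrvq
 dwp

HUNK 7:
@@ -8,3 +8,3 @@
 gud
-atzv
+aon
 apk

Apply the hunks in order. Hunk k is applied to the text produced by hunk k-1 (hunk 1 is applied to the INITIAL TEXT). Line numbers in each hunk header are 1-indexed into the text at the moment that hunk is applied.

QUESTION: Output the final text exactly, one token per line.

Answer: boxqv
jlm
dbhh
jglpr
jdk
egk
uoq
gud
aon
apk
msrvq
dwp
fhupb

Derivation:
Hunk 1: at line 3 remove [lpbw] add [jglpr,jdk,fof] -> 11 lines: boxqv jlm ccpxu jglpr jdk fof zhu onlcd acq dwp fhupb
Hunk 2: at line 5 remove [fof] add [dvkx] -> 11 lines: boxqv jlm ccpxu jglpr jdk dvkx zhu onlcd acq dwp fhupb
Hunk 3: at line 5 remove [dvkx,zhu] add [egk,uoq,gud] -> 12 lines: boxqv jlm ccpxu jglpr jdk egk uoq gud onlcd acq dwp fhupb
Hunk 4: at line 2 remove [ccpxu] add [dbhh] -> 12 lines: boxqv jlm dbhh jglpr jdk egk uoq gud onlcd acq dwp fhupb
Hunk 5: at line 7 remove [onlcd] add [atzv,djt,mzcbq] -> 14 lines: boxqv jlm dbhh jglpr jdk egk uoq gud atzv djt mzcbq acq dwp fhupb
Hunk 6: at line 9 remove [djt,mzcbq,acq] add [apk,msrvq] -> 13 lines: boxqv jlm dbhh jglpr jdk egk uoq gud atzv apk msrvq dwp fhupb
Hunk 7: at line 8 remove [atzv] add [aon] -> 13 lines: boxqv jlm dbhh jglpr jdk egk uoq gud aon apk msrvq dwp fhupb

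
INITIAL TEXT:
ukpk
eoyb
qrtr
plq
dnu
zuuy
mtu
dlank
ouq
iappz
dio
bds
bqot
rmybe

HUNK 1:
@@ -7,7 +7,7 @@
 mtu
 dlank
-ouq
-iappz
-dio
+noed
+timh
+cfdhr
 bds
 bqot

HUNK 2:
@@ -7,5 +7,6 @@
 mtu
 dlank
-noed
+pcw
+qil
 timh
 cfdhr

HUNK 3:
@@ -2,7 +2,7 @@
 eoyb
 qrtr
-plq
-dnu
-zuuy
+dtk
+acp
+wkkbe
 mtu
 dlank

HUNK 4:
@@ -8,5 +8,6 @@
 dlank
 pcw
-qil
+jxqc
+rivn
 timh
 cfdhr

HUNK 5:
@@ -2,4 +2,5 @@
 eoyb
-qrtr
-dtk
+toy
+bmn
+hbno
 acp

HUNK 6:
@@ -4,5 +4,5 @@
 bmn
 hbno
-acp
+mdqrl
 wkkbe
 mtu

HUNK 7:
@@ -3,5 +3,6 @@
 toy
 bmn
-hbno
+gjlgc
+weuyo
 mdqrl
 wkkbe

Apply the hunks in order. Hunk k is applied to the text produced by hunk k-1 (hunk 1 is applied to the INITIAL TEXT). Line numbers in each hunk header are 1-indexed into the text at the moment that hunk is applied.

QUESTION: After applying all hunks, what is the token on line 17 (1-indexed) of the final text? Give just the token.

Hunk 1: at line 7 remove [ouq,iappz,dio] add [noed,timh,cfdhr] -> 14 lines: ukpk eoyb qrtr plq dnu zuuy mtu dlank noed timh cfdhr bds bqot rmybe
Hunk 2: at line 7 remove [noed] add [pcw,qil] -> 15 lines: ukpk eoyb qrtr plq dnu zuuy mtu dlank pcw qil timh cfdhr bds bqot rmybe
Hunk 3: at line 2 remove [plq,dnu,zuuy] add [dtk,acp,wkkbe] -> 15 lines: ukpk eoyb qrtr dtk acp wkkbe mtu dlank pcw qil timh cfdhr bds bqot rmybe
Hunk 4: at line 8 remove [qil] add [jxqc,rivn] -> 16 lines: ukpk eoyb qrtr dtk acp wkkbe mtu dlank pcw jxqc rivn timh cfdhr bds bqot rmybe
Hunk 5: at line 2 remove [qrtr,dtk] add [toy,bmn,hbno] -> 17 lines: ukpk eoyb toy bmn hbno acp wkkbe mtu dlank pcw jxqc rivn timh cfdhr bds bqot rmybe
Hunk 6: at line 4 remove [acp] add [mdqrl] -> 17 lines: ukpk eoyb toy bmn hbno mdqrl wkkbe mtu dlank pcw jxqc rivn timh cfdhr bds bqot rmybe
Hunk 7: at line 3 remove [hbno] add [gjlgc,weuyo] -> 18 lines: ukpk eoyb toy bmn gjlgc weuyo mdqrl wkkbe mtu dlank pcw jxqc rivn timh cfdhr bds bqot rmybe
Final line 17: bqot

Answer: bqot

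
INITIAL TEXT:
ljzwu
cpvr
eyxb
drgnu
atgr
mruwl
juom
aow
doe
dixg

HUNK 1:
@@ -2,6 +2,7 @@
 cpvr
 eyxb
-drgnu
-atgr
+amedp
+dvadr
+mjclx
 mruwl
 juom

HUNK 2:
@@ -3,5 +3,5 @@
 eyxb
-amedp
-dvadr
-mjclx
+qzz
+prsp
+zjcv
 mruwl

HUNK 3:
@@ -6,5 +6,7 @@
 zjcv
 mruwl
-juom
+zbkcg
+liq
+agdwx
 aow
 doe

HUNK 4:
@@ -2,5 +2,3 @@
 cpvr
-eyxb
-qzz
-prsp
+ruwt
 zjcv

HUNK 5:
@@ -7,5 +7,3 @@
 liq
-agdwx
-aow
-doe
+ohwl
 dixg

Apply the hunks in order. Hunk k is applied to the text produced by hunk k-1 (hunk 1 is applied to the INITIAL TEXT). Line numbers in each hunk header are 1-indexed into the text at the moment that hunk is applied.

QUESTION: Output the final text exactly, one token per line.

Answer: ljzwu
cpvr
ruwt
zjcv
mruwl
zbkcg
liq
ohwl
dixg

Derivation:
Hunk 1: at line 2 remove [drgnu,atgr] add [amedp,dvadr,mjclx] -> 11 lines: ljzwu cpvr eyxb amedp dvadr mjclx mruwl juom aow doe dixg
Hunk 2: at line 3 remove [amedp,dvadr,mjclx] add [qzz,prsp,zjcv] -> 11 lines: ljzwu cpvr eyxb qzz prsp zjcv mruwl juom aow doe dixg
Hunk 3: at line 6 remove [juom] add [zbkcg,liq,agdwx] -> 13 lines: ljzwu cpvr eyxb qzz prsp zjcv mruwl zbkcg liq agdwx aow doe dixg
Hunk 4: at line 2 remove [eyxb,qzz,prsp] add [ruwt] -> 11 lines: ljzwu cpvr ruwt zjcv mruwl zbkcg liq agdwx aow doe dixg
Hunk 5: at line 7 remove [agdwx,aow,doe] add [ohwl] -> 9 lines: ljzwu cpvr ruwt zjcv mruwl zbkcg liq ohwl dixg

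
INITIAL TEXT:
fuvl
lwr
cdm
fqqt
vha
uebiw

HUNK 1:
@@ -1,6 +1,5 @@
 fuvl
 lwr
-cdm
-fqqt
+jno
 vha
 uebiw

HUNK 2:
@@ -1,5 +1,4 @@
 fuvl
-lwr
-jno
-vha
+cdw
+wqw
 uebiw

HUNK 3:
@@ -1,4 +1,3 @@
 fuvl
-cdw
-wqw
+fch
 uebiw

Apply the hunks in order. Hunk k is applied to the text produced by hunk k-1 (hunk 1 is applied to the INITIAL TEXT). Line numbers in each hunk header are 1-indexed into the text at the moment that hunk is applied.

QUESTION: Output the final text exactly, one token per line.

Hunk 1: at line 1 remove [cdm,fqqt] add [jno] -> 5 lines: fuvl lwr jno vha uebiw
Hunk 2: at line 1 remove [lwr,jno,vha] add [cdw,wqw] -> 4 lines: fuvl cdw wqw uebiw
Hunk 3: at line 1 remove [cdw,wqw] add [fch] -> 3 lines: fuvl fch uebiw

Answer: fuvl
fch
uebiw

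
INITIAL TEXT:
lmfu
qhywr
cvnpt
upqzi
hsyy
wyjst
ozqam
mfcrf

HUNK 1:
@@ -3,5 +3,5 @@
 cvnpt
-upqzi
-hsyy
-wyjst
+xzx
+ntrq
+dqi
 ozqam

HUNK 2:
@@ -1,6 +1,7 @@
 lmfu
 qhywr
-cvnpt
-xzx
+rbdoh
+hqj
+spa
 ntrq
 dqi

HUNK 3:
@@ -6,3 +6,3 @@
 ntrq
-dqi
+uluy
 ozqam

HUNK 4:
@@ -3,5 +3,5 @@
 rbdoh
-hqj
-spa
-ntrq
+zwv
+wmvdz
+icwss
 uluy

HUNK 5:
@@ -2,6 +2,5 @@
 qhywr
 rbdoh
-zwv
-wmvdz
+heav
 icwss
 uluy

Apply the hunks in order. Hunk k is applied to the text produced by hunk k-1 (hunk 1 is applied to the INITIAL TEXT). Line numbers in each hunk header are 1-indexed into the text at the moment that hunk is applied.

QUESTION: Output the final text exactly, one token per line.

Hunk 1: at line 3 remove [upqzi,hsyy,wyjst] add [xzx,ntrq,dqi] -> 8 lines: lmfu qhywr cvnpt xzx ntrq dqi ozqam mfcrf
Hunk 2: at line 1 remove [cvnpt,xzx] add [rbdoh,hqj,spa] -> 9 lines: lmfu qhywr rbdoh hqj spa ntrq dqi ozqam mfcrf
Hunk 3: at line 6 remove [dqi] add [uluy] -> 9 lines: lmfu qhywr rbdoh hqj spa ntrq uluy ozqam mfcrf
Hunk 4: at line 3 remove [hqj,spa,ntrq] add [zwv,wmvdz,icwss] -> 9 lines: lmfu qhywr rbdoh zwv wmvdz icwss uluy ozqam mfcrf
Hunk 5: at line 2 remove [zwv,wmvdz] add [heav] -> 8 lines: lmfu qhywr rbdoh heav icwss uluy ozqam mfcrf

Answer: lmfu
qhywr
rbdoh
heav
icwss
uluy
ozqam
mfcrf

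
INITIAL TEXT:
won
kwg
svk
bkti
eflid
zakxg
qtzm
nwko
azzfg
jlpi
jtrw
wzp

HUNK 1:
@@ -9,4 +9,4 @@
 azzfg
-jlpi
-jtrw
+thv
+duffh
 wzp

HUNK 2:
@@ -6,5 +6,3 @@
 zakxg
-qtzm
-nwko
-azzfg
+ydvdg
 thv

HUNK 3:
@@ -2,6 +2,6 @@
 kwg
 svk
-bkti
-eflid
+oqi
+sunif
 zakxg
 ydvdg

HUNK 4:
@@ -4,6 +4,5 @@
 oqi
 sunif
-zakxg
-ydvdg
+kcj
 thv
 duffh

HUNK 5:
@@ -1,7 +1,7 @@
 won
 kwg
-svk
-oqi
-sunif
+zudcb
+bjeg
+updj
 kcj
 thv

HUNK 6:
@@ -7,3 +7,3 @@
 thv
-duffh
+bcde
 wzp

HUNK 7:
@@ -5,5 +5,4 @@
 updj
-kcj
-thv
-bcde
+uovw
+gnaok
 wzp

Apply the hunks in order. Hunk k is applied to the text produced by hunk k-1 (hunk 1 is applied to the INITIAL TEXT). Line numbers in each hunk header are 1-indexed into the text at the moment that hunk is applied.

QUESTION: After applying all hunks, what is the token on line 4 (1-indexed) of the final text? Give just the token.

Hunk 1: at line 9 remove [jlpi,jtrw] add [thv,duffh] -> 12 lines: won kwg svk bkti eflid zakxg qtzm nwko azzfg thv duffh wzp
Hunk 2: at line 6 remove [qtzm,nwko,azzfg] add [ydvdg] -> 10 lines: won kwg svk bkti eflid zakxg ydvdg thv duffh wzp
Hunk 3: at line 2 remove [bkti,eflid] add [oqi,sunif] -> 10 lines: won kwg svk oqi sunif zakxg ydvdg thv duffh wzp
Hunk 4: at line 4 remove [zakxg,ydvdg] add [kcj] -> 9 lines: won kwg svk oqi sunif kcj thv duffh wzp
Hunk 5: at line 1 remove [svk,oqi,sunif] add [zudcb,bjeg,updj] -> 9 lines: won kwg zudcb bjeg updj kcj thv duffh wzp
Hunk 6: at line 7 remove [duffh] add [bcde] -> 9 lines: won kwg zudcb bjeg updj kcj thv bcde wzp
Hunk 7: at line 5 remove [kcj,thv,bcde] add [uovw,gnaok] -> 8 lines: won kwg zudcb bjeg updj uovw gnaok wzp
Final line 4: bjeg

Answer: bjeg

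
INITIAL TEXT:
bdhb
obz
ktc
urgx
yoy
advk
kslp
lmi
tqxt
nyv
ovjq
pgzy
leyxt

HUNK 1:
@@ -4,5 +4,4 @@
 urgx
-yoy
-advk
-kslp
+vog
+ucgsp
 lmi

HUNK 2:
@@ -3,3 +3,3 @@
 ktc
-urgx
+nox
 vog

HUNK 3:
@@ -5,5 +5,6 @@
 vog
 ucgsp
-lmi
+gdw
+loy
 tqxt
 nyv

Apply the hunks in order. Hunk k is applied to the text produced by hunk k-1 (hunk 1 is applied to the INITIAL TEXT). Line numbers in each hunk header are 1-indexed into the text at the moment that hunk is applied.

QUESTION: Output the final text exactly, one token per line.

Answer: bdhb
obz
ktc
nox
vog
ucgsp
gdw
loy
tqxt
nyv
ovjq
pgzy
leyxt

Derivation:
Hunk 1: at line 4 remove [yoy,advk,kslp] add [vog,ucgsp] -> 12 lines: bdhb obz ktc urgx vog ucgsp lmi tqxt nyv ovjq pgzy leyxt
Hunk 2: at line 3 remove [urgx] add [nox] -> 12 lines: bdhb obz ktc nox vog ucgsp lmi tqxt nyv ovjq pgzy leyxt
Hunk 3: at line 5 remove [lmi] add [gdw,loy] -> 13 lines: bdhb obz ktc nox vog ucgsp gdw loy tqxt nyv ovjq pgzy leyxt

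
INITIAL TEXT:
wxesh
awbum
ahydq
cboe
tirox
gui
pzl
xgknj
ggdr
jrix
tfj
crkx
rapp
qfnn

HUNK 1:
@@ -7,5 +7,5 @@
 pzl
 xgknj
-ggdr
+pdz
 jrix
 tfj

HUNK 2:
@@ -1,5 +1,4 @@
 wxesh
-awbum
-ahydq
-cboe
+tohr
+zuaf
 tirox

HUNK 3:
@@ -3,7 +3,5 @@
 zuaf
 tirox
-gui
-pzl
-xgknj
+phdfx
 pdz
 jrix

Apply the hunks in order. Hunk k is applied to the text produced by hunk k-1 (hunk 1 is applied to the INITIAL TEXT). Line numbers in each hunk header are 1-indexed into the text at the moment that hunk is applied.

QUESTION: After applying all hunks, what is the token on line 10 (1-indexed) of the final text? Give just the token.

Answer: rapp

Derivation:
Hunk 1: at line 7 remove [ggdr] add [pdz] -> 14 lines: wxesh awbum ahydq cboe tirox gui pzl xgknj pdz jrix tfj crkx rapp qfnn
Hunk 2: at line 1 remove [awbum,ahydq,cboe] add [tohr,zuaf] -> 13 lines: wxesh tohr zuaf tirox gui pzl xgknj pdz jrix tfj crkx rapp qfnn
Hunk 3: at line 3 remove [gui,pzl,xgknj] add [phdfx] -> 11 lines: wxesh tohr zuaf tirox phdfx pdz jrix tfj crkx rapp qfnn
Final line 10: rapp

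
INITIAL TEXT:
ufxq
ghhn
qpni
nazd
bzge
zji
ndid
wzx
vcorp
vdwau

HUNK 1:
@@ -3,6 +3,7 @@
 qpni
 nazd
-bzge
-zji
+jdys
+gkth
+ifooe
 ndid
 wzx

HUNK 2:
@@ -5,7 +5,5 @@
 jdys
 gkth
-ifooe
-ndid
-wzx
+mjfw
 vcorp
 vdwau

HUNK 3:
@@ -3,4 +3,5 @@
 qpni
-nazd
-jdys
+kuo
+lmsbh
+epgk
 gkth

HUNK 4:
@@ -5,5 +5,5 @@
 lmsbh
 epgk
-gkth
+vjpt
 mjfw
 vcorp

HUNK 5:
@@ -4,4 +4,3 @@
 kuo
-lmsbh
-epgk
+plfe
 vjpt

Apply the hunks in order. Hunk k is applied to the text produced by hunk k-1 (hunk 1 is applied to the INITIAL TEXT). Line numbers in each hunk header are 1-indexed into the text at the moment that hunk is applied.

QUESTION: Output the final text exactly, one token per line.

Answer: ufxq
ghhn
qpni
kuo
plfe
vjpt
mjfw
vcorp
vdwau

Derivation:
Hunk 1: at line 3 remove [bzge,zji] add [jdys,gkth,ifooe] -> 11 lines: ufxq ghhn qpni nazd jdys gkth ifooe ndid wzx vcorp vdwau
Hunk 2: at line 5 remove [ifooe,ndid,wzx] add [mjfw] -> 9 lines: ufxq ghhn qpni nazd jdys gkth mjfw vcorp vdwau
Hunk 3: at line 3 remove [nazd,jdys] add [kuo,lmsbh,epgk] -> 10 lines: ufxq ghhn qpni kuo lmsbh epgk gkth mjfw vcorp vdwau
Hunk 4: at line 5 remove [gkth] add [vjpt] -> 10 lines: ufxq ghhn qpni kuo lmsbh epgk vjpt mjfw vcorp vdwau
Hunk 5: at line 4 remove [lmsbh,epgk] add [plfe] -> 9 lines: ufxq ghhn qpni kuo plfe vjpt mjfw vcorp vdwau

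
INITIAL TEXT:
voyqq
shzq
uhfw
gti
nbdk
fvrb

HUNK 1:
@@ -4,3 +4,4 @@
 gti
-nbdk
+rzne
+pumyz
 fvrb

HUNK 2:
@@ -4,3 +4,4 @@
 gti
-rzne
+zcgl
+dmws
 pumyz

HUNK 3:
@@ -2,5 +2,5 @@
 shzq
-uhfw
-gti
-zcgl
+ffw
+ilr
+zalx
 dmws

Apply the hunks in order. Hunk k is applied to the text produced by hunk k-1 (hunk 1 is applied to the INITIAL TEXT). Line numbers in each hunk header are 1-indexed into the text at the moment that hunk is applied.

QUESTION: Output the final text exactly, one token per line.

Answer: voyqq
shzq
ffw
ilr
zalx
dmws
pumyz
fvrb

Derivation:
Hunk 1: at line 4 remove [nbdk] add [rzne,pumyz] -> 7 lines: voyqq shzq uhfw gti rzne pumyz fvrb
Hunk 2: at line 4 remove [rzne] add [zcgl,dmws] -> 8 lines: voyqq shzq uhfw gti zcgl dmws pumyz fvrb
Hunk 3: at line 2 remove [uhfw,gti,zcgl] add [ffw,ilr,zalx] -> 8 lines: voyqq shzq ffw ilr zalx dmws pumyz fvrb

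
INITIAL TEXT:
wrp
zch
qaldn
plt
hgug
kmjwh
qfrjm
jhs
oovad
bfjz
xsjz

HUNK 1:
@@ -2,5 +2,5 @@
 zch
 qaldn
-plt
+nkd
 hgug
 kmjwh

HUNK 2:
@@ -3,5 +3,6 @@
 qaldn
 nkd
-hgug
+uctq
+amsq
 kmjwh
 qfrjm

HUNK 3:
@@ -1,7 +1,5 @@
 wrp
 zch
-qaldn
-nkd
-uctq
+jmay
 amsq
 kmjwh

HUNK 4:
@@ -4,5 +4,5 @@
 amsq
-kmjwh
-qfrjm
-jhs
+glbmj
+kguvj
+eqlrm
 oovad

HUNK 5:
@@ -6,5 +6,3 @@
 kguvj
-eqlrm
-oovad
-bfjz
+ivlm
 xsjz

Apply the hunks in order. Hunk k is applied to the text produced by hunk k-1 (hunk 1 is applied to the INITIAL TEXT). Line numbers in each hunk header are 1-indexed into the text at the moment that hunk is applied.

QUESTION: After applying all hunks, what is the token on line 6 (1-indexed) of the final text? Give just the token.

Answer: kguvj

Derivation:
Hunk 1: at line 2 remove [plt] add [nkd] -> 11 lines: wrp zch qaldn nkd hgug kmjwh qfrjm jhs oovad bfjz xsjz
Hunk 2: at line 3 remove [hgug] add [uctq,amsq] -> 12 lines: wrp zch qaldn nkd uctq amsq kmjwh qfrjm jhs oovad bfjz xsjz
Hunk 3: at line 1 remove [qaldn,nkd,uctq] add [jmay] -> 10 lines: wrp zch jmay amsq kmjwh qfrjm jhs oovad bfjz xsjz
Hunk 4: at line 4 remove [kmjwh,qfrjm,jhs] add [glbmj,kguvj,eqlrm] -> 10 lines: wrp zch jmay amsq glbmj kguvj eqlrm oovad bfjz xsjz
Hunk 5: at line 6 remove [eqlrm,oovad,bfjz] add [ivlm] -> 8 lines: wrp zch jmay amsq glbmj kguvj ivlm xsjz
Final line 6: kguvj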